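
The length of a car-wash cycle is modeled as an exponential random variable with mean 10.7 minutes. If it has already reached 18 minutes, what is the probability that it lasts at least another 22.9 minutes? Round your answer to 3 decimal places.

The rate is λ = 1/10.7 = 0.0934579 per minute.
The exponential is memoryless, so the remaining time is again Exp(λ): the condition X > 18 is irrelevant.
P(X > 22.9) = e^(−2.1402) ≈ 0.118.

0.118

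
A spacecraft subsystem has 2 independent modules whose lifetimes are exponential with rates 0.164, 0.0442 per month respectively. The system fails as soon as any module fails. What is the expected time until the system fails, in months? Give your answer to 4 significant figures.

The time to first failure is exponential with rate Σλ = 0.164 + 0.0442 = 0.2082.
E[min] = 1/Σλ = 1/0.2082 = 4.80307 months.

4.803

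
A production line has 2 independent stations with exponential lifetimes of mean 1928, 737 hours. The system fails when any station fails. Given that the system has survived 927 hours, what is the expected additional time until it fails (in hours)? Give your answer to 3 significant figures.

First-failure rate Σλ = 1/1928 + 1/737 = 0.00187552.
By memorylessness the expected residual is 1/Σλ = 533.184 hours, regardless of the 927 already elapsed.

533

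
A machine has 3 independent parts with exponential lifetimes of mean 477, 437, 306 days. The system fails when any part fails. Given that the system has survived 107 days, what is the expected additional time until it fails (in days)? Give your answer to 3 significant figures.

First-failure rate Σλ = 1/477 + 1/437 + 1/306 = 0.00765274.
By memorylessness the expected residual is 1/Σλ = 130.672 days, regardless of the 107 already elapsed.

131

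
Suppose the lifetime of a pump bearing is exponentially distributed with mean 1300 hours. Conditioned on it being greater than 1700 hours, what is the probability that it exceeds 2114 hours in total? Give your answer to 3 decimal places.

0.727

The rate is λ = 1/1300 = 0.000769231 per hour.
By the memoryless property, P(X > 1700+414 | X > 1700) = P(X > 414).
P(X > 414) = e^(−0.31846) ≈ 0.727.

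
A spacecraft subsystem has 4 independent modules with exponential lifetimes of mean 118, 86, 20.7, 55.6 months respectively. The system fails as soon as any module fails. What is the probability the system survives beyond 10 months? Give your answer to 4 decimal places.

0.4215

The first failure time is exponential with rate Σλ_i = 1/118 + 1/86 + 1/20.7 + 1/55.6 = 0.0863973 per month.
P(min > 10) = e^(−0.0863973·10) = e^(−0.86397) ≈ 0.4215.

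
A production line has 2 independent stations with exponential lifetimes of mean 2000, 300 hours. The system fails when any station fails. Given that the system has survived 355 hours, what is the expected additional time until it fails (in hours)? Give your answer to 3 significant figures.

First-failure rate Σλ = 1/2000 + 1/300 = 0.00383333.
By memorylessness the expected residual is 1/Σλ = 260.87 hours, regardless of the 355 already elapsed.

261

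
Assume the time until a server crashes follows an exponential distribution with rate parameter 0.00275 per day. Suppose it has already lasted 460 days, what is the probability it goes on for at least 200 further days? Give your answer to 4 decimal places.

0.5769

P(X > s+t | X > s) = e^(−λ(s+t))/e^(−λs) = e^(−λt), independent of s = 460.
P(X > 200) = e^(−0.55) ≈ 0.5769.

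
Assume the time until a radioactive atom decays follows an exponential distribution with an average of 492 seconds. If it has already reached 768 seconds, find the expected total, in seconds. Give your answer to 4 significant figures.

1260

The rate is λ = 1/492 = 0.00203252 per second.
By memorylessness, E[X | X > 768] = 768 + 1/λ = 768 + 492 = 1260 seconds.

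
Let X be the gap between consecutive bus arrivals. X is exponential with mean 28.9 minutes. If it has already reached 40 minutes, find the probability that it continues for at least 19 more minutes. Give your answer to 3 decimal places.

The rate is λ = 1/28.9 = 0.0346021 per minute.
P(X > s+t | X > s) = e^(−λ(s+t))/e^(−λs) = e^(−λt), independent of s = 40.
P(X > 19) = e^(−0.65744) ≈ 0.518.

0.518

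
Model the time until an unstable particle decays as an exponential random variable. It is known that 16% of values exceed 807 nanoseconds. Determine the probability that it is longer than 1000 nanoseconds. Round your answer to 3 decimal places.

e^(−λ·807) = 0.16 ⇒ λ = −ln(0.16)/807 = 0.00227086.
P(X > 1000) = e^(−0.00227086·1000) = e^(−2.2709) ≈ 0.103.

0.103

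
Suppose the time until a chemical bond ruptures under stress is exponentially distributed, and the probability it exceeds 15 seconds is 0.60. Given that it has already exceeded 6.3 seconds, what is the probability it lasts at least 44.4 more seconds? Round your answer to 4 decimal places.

0.2205

From e^(−λ·15) = 0.60, λ = −ln(0.60)/15 = 0.034055.
Memoryless: P(X > 6.3+44.4 | X > 6.3) = P(X > 44.4) = e^(−0.034055·44.4) ≈ 0.2205.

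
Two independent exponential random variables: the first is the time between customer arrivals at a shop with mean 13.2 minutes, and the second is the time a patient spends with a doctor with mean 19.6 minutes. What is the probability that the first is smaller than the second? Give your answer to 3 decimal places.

0.598

λ_1 = 1/13.2 = 0.0757576, λ_2 = 1/19.6 = 0.0510204.
For independent exponentials, P(the first < the second) = λ_1/(λ_1+λ_2) = 0.0757576/0.126778 ≈ 0.598.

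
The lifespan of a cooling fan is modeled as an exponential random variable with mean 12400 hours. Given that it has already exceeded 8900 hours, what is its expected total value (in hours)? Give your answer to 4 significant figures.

21300

The rate is λ = 1/12400 = 0.0000806452 per hour.
By memorylessness, E[X | X > 8900] = 8900 + 1/λ = 8900 + 12400 = 21300 hours.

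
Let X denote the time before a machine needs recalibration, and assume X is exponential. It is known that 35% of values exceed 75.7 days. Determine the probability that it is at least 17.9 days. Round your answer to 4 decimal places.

e^(−λ·75.7) = 0.35 ⇒ λ = −ln(0.35)/75.7 = 0.0138682.
P(X > 17.9) = e^(−0.0138682·17.9) = e^(−0.24824) ≈ 0.7802.

0.7802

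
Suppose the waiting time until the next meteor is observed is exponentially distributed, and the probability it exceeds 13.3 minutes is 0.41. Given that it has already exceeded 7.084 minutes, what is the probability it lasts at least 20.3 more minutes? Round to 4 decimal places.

0.2564

From e^(−λ·13.3) = 0.41, λ = −ln(0.41)/13.3 = 0.0670375.
Memoryless: P(X > 7.084+20.3 | X > 7.084) = P(X > 20.3) = e^(−0.0670375·20.3) ≈ 0.2564.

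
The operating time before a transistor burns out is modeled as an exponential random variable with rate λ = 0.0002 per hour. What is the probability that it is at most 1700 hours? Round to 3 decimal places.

P(X ≤ 1700) = 1 − e^(−λ·1700) = 1 − e^(−0.34) ≈ 0.288.

0.288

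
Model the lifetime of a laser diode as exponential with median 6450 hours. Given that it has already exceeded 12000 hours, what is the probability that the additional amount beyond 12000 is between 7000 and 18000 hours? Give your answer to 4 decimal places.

0.3268

For an exponential, median = ln(2)/λ, so λ = ln 2 / 6450 = 0.000107465 per hour.
Memoryless: the residual past 12000 is again Exp(λ).
P(7000 < residual < 18000) = e^(−λ·7000) − e^(−λ·18000) = 0.47130 − 0.14452 ≈ 0.3268.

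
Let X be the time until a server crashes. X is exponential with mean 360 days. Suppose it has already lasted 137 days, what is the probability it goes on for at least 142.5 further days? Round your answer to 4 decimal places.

0.6731

The rate is λ = 1/360 = 0.00277778 per day.
By the memoryless property, P(X > 137+142.5 | X > 137) = P(X > 142.5).
P(X > 142.5) = e^(−0.39583) ≈ 0.6731.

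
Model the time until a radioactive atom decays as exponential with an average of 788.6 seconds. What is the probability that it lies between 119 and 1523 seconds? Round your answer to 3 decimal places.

The rate is λ = 1/788.6 = 0.00126807 per second.
P(119 < X < 1523) = e^(−λ·119) − e^(−λ·1523) = 0.85993 − 0.14496 ≈ 0.715.

0.715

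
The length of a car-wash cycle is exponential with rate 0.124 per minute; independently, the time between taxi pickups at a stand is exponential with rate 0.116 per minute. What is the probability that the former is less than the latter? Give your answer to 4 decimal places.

0.5167

λ_1 = 0.124, λ_2 = 0.116.
For independent exponentials, P(the former < the latter) = λ_1/(λ_1+λ_2) = 0.124/0.24 ≈ 0.5167.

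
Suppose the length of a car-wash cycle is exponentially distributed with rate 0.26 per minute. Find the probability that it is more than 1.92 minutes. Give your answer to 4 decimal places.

P(X > 1.92) = e^(−λ·1.92) = e^(−0.4992) ≈ 0.6070.

0.6070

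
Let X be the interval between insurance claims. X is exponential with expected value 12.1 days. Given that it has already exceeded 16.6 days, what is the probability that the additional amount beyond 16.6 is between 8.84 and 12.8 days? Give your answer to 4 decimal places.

The rate is λ = 1/12.1 = 0.0826446 per day.
Memoryless: the residual past 16.6 is again Exp(λ).
P(8.84 < residual < 12.8) = e^(−λ·8.84) − e^(−λ·12.8) = 0.48163 − 0.34720 ≈ 0.1344.

0.1344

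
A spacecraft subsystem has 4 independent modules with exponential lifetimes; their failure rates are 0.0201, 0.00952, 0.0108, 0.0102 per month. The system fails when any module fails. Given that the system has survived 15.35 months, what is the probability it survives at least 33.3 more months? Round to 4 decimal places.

0.1853

Time to first failure ~ Exp(Σλ) with Σλ = 0.05062.
By memorylessness, P(T > 15.35+33.3 | T > 15.35) = P(T > 33.3) = e^(−0.05062·33.3) ≈ 0.1853.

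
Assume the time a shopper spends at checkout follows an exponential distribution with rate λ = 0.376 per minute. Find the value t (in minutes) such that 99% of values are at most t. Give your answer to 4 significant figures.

Set 1 − e^(−λt) = 0.99, so t = −ln(0.01)/λ = 4.6052/0.376 ≈ 12.2478 minutes.

12.25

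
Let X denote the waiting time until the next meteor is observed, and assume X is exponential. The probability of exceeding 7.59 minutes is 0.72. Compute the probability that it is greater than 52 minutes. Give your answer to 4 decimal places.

e^(−λ·7.59) = 0.72 ⇒ λ = −ln(0.72)/7.59 = 0.0432812.
P(X > 52) = e^(−0.0432812·52) = e^(−2.2506) ≈ 0.1053.

0.1053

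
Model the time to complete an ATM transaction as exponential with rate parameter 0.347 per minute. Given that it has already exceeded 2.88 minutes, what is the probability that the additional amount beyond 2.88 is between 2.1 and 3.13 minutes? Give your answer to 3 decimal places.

Memoryless: the residual past 2.88 is again Exp(λ).
P(2.1 < residual < 3.13) = e^(−λ·2.1) − e^(−λ·3.13) = 0.48254 − 0.33753 ≈ 0.145.

0.145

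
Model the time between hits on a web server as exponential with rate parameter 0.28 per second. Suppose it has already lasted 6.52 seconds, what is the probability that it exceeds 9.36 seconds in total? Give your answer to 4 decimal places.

The exponential is memoryless, so the remaining time is again Exp(λ): the condition X > 6.52 is irrelevant.
P(X > 2.84) = e^(−0.7952) ≈ 0.4515.

0.4515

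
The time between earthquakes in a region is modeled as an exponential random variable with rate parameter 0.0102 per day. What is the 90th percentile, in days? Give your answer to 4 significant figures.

225.7

Set 1 − e^(−λt) = 0.9, so t = −ln(0.1)/λ = 2.3026/0.0102 ≈ 225.744 days.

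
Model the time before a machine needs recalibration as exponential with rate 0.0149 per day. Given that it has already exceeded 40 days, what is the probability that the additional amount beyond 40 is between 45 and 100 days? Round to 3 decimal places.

0.286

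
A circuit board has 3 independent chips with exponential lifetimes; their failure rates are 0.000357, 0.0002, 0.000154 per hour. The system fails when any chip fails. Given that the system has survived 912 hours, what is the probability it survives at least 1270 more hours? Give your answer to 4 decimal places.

Time to first failure ~ Exp(Σλ) with Σλ = 0.000711.
By memorylessness, P(T > 912+1270 | T > 912) = P(T > 1270) = e^(−0.000711·1270) ≈ 0.4054.

0.4054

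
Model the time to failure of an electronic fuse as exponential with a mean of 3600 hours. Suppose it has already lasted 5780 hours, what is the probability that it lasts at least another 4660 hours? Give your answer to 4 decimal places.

The rate is λ = 1/3600 = 0.000277778 per hour.
The exponential is memoryless, so the remaining time is again Exp(λ): the condition X > 5780 is irrelevant.
P(X > 4660) = e^(−1.2944) ≈ 0.2741.

0.2741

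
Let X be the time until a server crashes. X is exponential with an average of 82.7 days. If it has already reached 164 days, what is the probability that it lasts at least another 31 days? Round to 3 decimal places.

0.687

The rate is λ = 1/82.7 = 0.0120919 per day.
By the memoryless property, P(X > 164+31 | X > 164) = P(X > 31).
P(X > 31) = e^(−0.37485) ≈ 0.687.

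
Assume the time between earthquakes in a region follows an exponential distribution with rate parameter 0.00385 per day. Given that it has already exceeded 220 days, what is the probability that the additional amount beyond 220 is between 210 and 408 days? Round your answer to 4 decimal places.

0.2376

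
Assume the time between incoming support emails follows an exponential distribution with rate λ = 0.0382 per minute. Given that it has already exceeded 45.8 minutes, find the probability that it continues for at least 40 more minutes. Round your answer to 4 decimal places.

P(X > s+t | X > s) = e^(−λ(s+t))/e^(−λs) = e^(−λt), independent of s = 45.8.
P(X > 40) = e^(−1.528) ≈ 0.2170.

0.2170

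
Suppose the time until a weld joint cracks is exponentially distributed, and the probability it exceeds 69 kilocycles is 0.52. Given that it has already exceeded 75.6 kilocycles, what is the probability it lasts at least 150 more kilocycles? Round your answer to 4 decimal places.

From e^(−λ·69) = 0.52, λ = −ln(0.52)/69 = 0.0094772.
Memoryless: P(X > 75.6+150 | X > 75.6) = P(X > 150) = e^(−0.0094772·150) ≈ 0.2413.

0.2413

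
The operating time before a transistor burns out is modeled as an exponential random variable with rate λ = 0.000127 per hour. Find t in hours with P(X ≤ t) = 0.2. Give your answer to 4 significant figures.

1757

Set 1 − e^(−λt) = 0.2, so t = −ln(0.8)/λ = 0.22314/0.000127 ≈ 1757.04 hours.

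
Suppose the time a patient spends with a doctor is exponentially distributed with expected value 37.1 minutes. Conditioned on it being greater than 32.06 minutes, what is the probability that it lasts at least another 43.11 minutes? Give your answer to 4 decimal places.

0.3129

The rate is λ = 1/37.1 = 0.0269542 per minute.
The exponential is memoryless, so the remaining time is again Exp(λ): the condition X > 32.06 is irrelevant.
P(X > 43.11) = e^(−1.162) ≈ 0.3129.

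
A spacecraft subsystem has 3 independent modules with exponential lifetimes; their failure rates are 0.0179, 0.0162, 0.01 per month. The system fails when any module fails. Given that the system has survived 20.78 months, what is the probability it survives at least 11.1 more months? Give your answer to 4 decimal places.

Time to first failure ~ Exp(Σλ) with Σλ = 0.0441.
By memorylessness, P(T > 20.78+11.1 | T > 20.78) = P(T > 11.1) = e^(−0.0441·11.1) ≈ 0.6129.

0.6129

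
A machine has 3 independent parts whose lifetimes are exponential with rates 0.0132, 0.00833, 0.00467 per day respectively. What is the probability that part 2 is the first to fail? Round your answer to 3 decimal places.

0.318

The time to first failure is exponential with rate Σλ = 0.0132 + 0.00833 + 0.00467 = 0.0262.
P(part 2 first) = λ_2/Σλ = 0.00833/0.0262 ≈ 0.318.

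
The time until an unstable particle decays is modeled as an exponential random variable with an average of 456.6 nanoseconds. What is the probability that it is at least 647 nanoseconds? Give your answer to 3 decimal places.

The rate is λ = 1/456.6 = 0.0021901 per nanosecond.
P(X > 647) = e^(−λ·647) = e^(−1.417) ≈ 0.242.

0.242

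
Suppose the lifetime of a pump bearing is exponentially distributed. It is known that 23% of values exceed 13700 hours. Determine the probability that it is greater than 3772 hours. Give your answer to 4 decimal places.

0.6672

e^(−λ·13700) = 0.23 ⇒ λ = −ln(0.23)/13700 = 0.000107276.
P(X > 3772) = e^(−0.000107276·3772) = e^(−0.40464) ≈ 0.6672.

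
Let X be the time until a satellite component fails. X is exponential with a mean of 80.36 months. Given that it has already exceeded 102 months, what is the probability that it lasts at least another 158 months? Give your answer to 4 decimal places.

The rate is λ = 1/80.36 = 0.012444 per month.
P(X > s+t | X > s) = e^(−λ(s+t))/e^(−λs) = e^(−λt), independent of s = 102.
P(X > 158) = e^(−1.9662) ≈ 0.1400.

0.1400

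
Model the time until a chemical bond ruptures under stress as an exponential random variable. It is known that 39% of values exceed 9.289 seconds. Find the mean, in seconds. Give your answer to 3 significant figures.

9.87

e^(−λ·9.289) = 0.39 ⇒ λ = −ln(0.39)/9.289 = 0.101368.
Mean = 1/λ = 9.86503 seconds.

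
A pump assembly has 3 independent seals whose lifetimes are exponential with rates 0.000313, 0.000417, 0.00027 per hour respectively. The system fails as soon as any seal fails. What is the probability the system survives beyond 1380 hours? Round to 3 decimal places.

0.252

The time to first failure is exponential with rate Σλ = 0.000313 + 0.000417 + 0.00027 = 0.001.
P(min > 1380) = e^(−0.001·1380) = e^(−1.38) ≈ 0.252.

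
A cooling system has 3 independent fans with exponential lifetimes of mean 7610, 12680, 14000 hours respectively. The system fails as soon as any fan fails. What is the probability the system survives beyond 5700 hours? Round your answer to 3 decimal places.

0.201

The first failure time is exponential with rate Σλ_i = 1/7610 + 1/12680 + 1/14000 = 0.000281699 per hour.
P(min > 5700) = e^(−0.000281699·5700) = e^(−1.6057) ≈ 0.201.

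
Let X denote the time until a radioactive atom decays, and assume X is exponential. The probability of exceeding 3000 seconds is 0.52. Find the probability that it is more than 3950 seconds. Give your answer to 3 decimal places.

e^(−λ·3000) = 0.52 ⇒ λ = −ln(0.52)/3000 = 0.000217975.
P(X > 3950) = e^(−0.000217975·3950) = e^(−0.861) ≈ 0.423.

0.423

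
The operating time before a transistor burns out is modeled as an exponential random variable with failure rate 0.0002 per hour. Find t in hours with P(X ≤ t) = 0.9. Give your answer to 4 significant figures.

11510

Set 1 − e^(−λt) = 0.9, so t = −ln(0.1)/λ = 2.3026/0.0002 ≈ 11512.9 hours.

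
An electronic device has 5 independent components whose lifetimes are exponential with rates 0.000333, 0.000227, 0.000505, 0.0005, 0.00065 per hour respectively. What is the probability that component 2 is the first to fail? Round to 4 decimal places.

0.1025

The time to first failure is exponential with rate Σλ = 0.000333 + 0.000227 + 0.000505 + 0.0005 + 0.00065 = 0.002215.
P(component 2 first) = λ_2/Σλ = 0.000227/0.002215 ≈ 0.1025.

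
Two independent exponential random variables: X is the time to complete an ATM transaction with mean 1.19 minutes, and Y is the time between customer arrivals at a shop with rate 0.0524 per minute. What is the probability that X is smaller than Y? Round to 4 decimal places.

0.9413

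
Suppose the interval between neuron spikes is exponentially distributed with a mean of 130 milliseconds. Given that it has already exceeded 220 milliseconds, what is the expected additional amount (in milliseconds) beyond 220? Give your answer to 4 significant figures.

130.0

The rate is λ = 1/130 = 0.00769231 per millisecond.
By memorylessness, the remaining amount past any threshold is again Exp(λ) with mean 1/λ = 130 milliseconds.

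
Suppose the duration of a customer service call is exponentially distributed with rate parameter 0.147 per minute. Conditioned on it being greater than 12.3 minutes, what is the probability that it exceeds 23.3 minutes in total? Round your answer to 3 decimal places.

0.198

P(X > s+t | X > s) = e^(−λ(s+t))/e^(−λs) = e^(−λt), independent of s = 12.3.
P(X > 11) = e^(−1.617) ≈ 0.198.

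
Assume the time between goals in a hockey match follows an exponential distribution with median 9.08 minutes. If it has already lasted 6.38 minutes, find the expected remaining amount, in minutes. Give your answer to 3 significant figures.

13.1

For an exponential, median = ln(2)/λ, so λ = ln 2 / 9.08 = 0.0763378 per minute.
By memorylessness, the remaining amount past any threshold is again Exp(λ) with mean 1/λ = 13.0997 minutes.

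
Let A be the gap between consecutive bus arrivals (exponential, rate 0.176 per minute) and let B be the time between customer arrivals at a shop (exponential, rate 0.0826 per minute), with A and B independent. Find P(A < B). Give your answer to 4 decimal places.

0.6806

λ_1 = 0.176, λ_2 = 0.0826.
For independent exponentials, P(A < B) = λ_1/(λ_1+λ_2) = 0.176/0.2586 ≈ 0.6806.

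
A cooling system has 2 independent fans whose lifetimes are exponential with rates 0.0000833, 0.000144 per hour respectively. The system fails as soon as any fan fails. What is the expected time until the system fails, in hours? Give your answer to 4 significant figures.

The time to first failure is exponential with rate Σλ = 0.0000833 + 0.000144 = 0.0002273.
E[min] = 1/Σλ = 1/0.0002273 = 4399.47 hours.

4399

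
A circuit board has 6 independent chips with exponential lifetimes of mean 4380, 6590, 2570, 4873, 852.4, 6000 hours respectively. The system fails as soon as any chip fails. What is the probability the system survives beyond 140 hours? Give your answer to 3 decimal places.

0.723

The first failure time is exponential with rate Σλ_i = 1/4380 + 1/6590 + 1/2570 + 1/4873 + 1/852.4 + 1/6000 = 0.0023142 per hour.
P(min > 140) = e^(−0.0023142·140) = e^(−0.32399) ≈ 0.723.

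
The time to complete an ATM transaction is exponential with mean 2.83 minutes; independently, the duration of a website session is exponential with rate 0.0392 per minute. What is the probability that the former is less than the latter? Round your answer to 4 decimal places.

0.9001

λ_1 = 1/2.83 = 0.353357, λ_2 = 0.0392.
For independent exponentials, P(the former < the latter) = λ_1/(λ_1+λ_2) = 0.353357/0.392557 ≈ 0.9001.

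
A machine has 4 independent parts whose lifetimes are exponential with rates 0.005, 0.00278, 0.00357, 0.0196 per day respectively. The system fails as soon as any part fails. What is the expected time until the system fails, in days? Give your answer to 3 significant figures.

32.3

The time to first failure is exponential with rate Σλ = 0.005 + 0.00278 + 0.00357 + 0.0196 = 0.03095.
E[min] = 1/Σλ = 1/0.03095 = 32.3102 days.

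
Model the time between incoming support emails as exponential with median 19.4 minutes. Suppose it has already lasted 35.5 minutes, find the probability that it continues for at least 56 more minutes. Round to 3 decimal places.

0.135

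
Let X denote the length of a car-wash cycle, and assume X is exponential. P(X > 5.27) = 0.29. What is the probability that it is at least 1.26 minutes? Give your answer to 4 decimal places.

e^(−λ·5.27) = 0.29 ⇒ λ = −ln(0.29)/5.27 = 0.234891.
P(X > 1.26) = e^(−0.234891·1.26) = e^(−0.29596) ≈ 0.7438.

0.7438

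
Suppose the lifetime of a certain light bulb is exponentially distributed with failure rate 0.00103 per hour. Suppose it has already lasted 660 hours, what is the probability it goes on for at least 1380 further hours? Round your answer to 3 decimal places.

0.241

By the memoryless property, P(X > 660+1380 | X > 660) = P(X > 1380).
P(X > 1380) = e^(−1.4214) ≈ 0.241.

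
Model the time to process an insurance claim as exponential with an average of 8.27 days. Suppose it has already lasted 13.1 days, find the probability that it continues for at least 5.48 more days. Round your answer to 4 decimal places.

The rate is λ = 1/8.27 = 0.120919 per day.
By the memoryless property, P(X > 13.1+5.48 | X > 13.1) = P(X > 5.48).
P(X > 5.48) = e^(−0.66264) ≈ 0.5155.

0.5155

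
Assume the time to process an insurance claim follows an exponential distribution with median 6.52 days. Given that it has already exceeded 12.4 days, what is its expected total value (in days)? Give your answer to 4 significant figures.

For an exponential, median = ln(2)/λ, so λ = ln 2 / 6.52 = 0.106311 per day.
By memorylessness, E[X | X > 12.4] = 12.4 + 1/λ = 12.4 + 9.40637 = 21.8064 days.

21.81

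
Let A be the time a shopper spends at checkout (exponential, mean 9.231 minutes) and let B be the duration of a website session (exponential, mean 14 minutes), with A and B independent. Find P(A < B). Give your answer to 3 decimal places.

λ_1 = 1/9.231 = 0.108331, λ_2 = 1/14 = 0.0714286.
For independent exponentials, P(A < B) = λ_1/(λ_1+λ_2) = 0.108331/0.179759 ≈ 0.603.

0.603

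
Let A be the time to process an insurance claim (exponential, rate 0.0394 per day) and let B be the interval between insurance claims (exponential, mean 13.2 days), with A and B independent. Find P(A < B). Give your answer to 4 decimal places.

0.3421

λ_1 = 0.0394, λ_2 = 1/13.2 = 0.0757576.
For independent exponentials, P(A < B) = λ_1/(λ_1+λ_2) = 0.0394/0.115158 ≈ 0.3421.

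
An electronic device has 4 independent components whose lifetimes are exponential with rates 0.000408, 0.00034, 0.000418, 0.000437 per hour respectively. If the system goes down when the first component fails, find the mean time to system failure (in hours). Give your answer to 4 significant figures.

The time to first failure is exponential with rate Σλ = 0.000408 + 0.00034 + 0.000418 + 0.000437 = 0.001603.
E[min] = 1/Σλ = 1/0.001603 = 623.83 hours.

623.8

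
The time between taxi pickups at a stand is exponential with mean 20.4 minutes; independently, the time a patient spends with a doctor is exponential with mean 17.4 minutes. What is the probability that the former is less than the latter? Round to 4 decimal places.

0.4603

λ_1 = 1/20.4 = 0.0490196, λ_2 = 1/17.4 = 0.0574713.
For independent exponentials, P(the former < the latter) = λ_1/(λ_1+λ_2) = 0.0490196/0.106491 ≈ 0.4603.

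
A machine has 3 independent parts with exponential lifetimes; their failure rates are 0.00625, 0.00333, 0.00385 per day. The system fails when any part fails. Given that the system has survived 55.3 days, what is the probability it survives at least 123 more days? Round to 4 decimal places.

Time to first failure ~ Exp(Σλ) with Σλ = 0.01343.
By memorylessness, P(T > 55.3+123 | T > 55.3) = P(T > 123) = e^(−0.01343·123) ≈ 0.1917.

0.1917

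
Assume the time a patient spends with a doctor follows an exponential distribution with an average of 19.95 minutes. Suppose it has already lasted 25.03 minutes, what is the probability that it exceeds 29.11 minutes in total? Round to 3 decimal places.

The rate is λ = 1/19.95 = 0.0501253 per minute.
By the memoryless property, P(X > 25.03+4.08 | X > 25.03) = P(X > 4.08).
P(X > 4.08) = e^(−0.20451) ≈ 0.815.

0.815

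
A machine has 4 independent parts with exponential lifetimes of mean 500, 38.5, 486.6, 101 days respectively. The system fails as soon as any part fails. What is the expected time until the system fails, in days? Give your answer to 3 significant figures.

The first failure time is exponential with rate Σλ_i = 1/500 + 1/38.5 + 1/486.6 + 1/101 = 0.0399301 per day.
E[min] = 1/Σλ = 1/0.0399301 = 25.0438 days.

25.0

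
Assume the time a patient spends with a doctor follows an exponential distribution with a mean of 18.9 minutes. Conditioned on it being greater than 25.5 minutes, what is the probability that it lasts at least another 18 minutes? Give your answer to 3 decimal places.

0.386

The rate is λ = 1/18.9 = 0.0529101 per minute.
P(X > s+t | X > s) = e^(−λ(s+t))/e^(−λs) = e^(−λt), independent of s = 25.5.
P(X > 18) = e^(−0.95238) ≈ 0.386.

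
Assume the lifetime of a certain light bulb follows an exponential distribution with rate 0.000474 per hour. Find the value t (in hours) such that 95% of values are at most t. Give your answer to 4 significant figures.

6320

Set 1 − e^(−λt) = 0.95, so t = −ln(0.05)/λ = 2.9957/0.000474 ≈ 6320.11 hours.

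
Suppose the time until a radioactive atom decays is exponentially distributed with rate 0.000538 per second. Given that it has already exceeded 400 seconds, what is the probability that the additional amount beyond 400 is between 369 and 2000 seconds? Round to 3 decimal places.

0.479

Memoryless: the residual past 400 is again Exp(λ).
P(369 < residual < 2000) = e^(−λ·369) − e^(−λ·2000) = 0.81994 − 0.34096 ≈ 0.479.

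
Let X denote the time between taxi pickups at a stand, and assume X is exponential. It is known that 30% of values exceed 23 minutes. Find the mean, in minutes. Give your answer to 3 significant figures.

19.1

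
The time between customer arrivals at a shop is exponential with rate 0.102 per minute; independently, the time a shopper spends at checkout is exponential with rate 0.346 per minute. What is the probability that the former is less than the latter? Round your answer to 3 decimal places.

0.228

λ_1 = 0.102, λ_2 = 0.346.
For independent exponentials, P(the former < the latter) = λ_1/(λ_1+λ_2) = 0.102/0.448 ≈ 0.228.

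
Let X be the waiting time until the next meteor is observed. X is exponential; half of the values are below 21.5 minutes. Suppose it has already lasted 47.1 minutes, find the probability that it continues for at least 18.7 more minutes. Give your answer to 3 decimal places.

For an exponential, median = ln(2)/λ, so λ = ln 2 / 21.5 = 0.0322394 per minute.
P(X > s+t | X > s) = e^(−λ(s+t))/e^(−λs) = e^(−λt), independent of s = 47.1.
P(X > 18.7) = e^(−0.60288) ≈ 0.547.

0.547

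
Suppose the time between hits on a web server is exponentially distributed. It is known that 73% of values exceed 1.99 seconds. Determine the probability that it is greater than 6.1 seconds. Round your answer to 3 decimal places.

0.381

e^(−λ·1.99) = 0.73 ⇒ λ = −ln(0.73)/1.99 = 0.158146.
P(X > 6.1) = e^(−0.158146·6.1) = e^(−0.96469) ≈ 0.381.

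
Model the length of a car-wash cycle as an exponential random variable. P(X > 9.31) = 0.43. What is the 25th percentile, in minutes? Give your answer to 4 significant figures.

3.173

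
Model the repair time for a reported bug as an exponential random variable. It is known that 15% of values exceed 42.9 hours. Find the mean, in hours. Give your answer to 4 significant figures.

22.61

e^(−λ·42.9) = 0.15 ⇒ λ = −ln(0.15)/42.9 = 0.0442219.
Mean = 1/λ = 22.6132 hours.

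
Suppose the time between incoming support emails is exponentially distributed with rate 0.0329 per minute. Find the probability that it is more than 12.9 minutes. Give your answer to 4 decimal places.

P(X > 12.9) = e^(−λ·12.9) = e^(−0.42441) ≈ 0.6542.

0.6542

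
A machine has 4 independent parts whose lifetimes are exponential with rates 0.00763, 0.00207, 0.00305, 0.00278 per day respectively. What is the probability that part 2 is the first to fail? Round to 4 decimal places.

The time to first failure is exponential with rate Σλ = 0.00763 + 0.00207 + 0.00305 + 0.00278 = 0.01553.
P(part 2 first) = λ_2/Σλ = 0.00207/0.01553 ≈ 0.1333.

0.1333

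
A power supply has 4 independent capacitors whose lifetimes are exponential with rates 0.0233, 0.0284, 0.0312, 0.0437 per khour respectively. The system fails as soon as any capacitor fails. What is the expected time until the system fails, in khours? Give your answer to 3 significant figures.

7.90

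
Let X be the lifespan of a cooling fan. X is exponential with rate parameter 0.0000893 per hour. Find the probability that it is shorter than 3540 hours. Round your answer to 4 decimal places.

P(X ≤ 3540) = 1 − e^(−λ·3540) = 1 − e^(−0.31612) ≈ 0.2710.

0.2710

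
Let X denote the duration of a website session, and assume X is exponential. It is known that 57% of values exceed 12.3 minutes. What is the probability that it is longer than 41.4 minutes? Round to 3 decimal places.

e^(−λ·12.3) = 0.57 ⇒ λ = −ln(0.57)/12.3 = 0.0457007.
P(X > 41.4) = e^(−0.0457007·41.4) = e^(−1.892) ≈ 0.151.

0.151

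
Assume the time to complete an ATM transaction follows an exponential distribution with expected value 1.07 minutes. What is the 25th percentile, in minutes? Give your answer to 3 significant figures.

0.308

The rate is λ = 1/1.07 = 0.934579 per minute.
Set 1 − e^(−λt) = 0.25, so t = −ln(0.75)/λ = 0.28768/0.934579 ≈ 0.30782 minutes.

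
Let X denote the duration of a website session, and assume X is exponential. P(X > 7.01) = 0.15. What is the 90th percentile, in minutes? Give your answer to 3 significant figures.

8.51

e^(−λ·7.01) = 0.15 ⇒ λ = −ln(0.15)/7.01 = 0.270631.
90th percentile: 1 − e^(−λt) = 0.9, t = −ln(0.1)/λ = 8.50822 minutes.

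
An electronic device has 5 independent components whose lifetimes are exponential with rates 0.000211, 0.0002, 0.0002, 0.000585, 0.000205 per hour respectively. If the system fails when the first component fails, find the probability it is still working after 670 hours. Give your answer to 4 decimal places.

The time to first failure is exponential with rate Σλ = 0.000211 + 0.0002 + 0.0002 + 0.000585 + 0.000205 = 0.001401.
P(min > 670) = e^(−0.001401·670) = e^(−0.93867) ≈ 0.3911.

0.3911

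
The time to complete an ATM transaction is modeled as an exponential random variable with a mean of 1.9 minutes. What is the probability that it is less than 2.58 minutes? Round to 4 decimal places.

The rate is λ = 1/1.9 = 0.526316 per minute.
P(X ≤ 2.58) = 1 − e^(−λ·2.58) = 1 − e^(−1.3579) ≈ 0.7428.

0.7428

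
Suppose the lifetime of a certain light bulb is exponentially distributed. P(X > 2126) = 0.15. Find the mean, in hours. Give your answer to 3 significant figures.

1120

e^(−λ·2126) = 0.15 ⇒ λ = −ln(0.15)/2126 = 0.000892342.
Mean = 1/λ = 1120.65 hours.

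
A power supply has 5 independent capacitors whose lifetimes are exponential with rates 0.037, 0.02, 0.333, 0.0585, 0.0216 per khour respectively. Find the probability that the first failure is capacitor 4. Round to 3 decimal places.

0.124

The time to first failure is exponential with rate Σλ = 0.037 + 0.02 + 0.333 + 0.0585 + 0.0216 = 0.4701.
P(capacitor 4 first) = λ_4/Σλ = 0.0585/0.4701 ≈ 0.124.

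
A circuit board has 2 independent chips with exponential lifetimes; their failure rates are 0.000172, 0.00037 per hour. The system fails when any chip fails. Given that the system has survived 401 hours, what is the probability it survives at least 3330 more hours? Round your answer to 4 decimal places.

0.1645

Time to first failure ~ Exp(Σλ) with Σλ = 0.000542.
By memorylessness, P(T > 401+3330 | T > 401) = P(T > 3330) = e^(−0.000542·3330) ≈ 0.1645.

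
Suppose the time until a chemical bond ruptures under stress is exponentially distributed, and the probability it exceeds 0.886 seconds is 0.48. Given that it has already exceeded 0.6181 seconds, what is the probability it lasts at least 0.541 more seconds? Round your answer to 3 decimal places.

0.639

From e^(−λ·0.886) = 0.48, λ = −ln(0.48)/0.886 = 0.828408.
Memoryless: P(X > 0.6181+0.541 | X > 0.6181) = P(X > 0.541) = e^(−0.828408·0.541) ≈ 0.639.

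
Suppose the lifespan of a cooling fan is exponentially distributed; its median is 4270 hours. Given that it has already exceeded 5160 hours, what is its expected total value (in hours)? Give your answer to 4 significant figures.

11320

For an exponential, median = ln(2)/λ, so λ = ln 2 / 4270 = 0.00016233 per hour.
By memorylessness, E[X | X > 5160] = 5160 + 1/λ = 5160 + 6160.31 = 11320.3 hours.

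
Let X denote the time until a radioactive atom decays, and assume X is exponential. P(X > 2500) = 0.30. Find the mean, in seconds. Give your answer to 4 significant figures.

e^(−λ·2500) = 0.30 ⇒ λ = −ln(0.30)/2500 = 0.000481589.
Mean = 1/λ = 2076.46 seconds.

2076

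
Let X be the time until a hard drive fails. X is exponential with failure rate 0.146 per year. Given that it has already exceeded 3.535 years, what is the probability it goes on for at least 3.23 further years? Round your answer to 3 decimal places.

0.624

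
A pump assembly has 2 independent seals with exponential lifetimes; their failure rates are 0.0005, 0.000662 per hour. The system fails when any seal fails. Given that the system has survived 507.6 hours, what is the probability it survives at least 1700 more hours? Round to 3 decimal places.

Time to first failure ~ Exp(Σλ) with Σλ = 0.001162.
By memorylessness, P(T > 507.6+1700 | T > 507.6) = P(T > 1700) = e^(−0.001162·1700) ≈ 0.139.

0.139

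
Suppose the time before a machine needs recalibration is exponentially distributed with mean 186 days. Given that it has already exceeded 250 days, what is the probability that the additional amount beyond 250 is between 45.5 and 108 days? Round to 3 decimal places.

0.223

The rate is λ = 1/186 = 0.00537634 per day.
Memoryless: the residual past 250 is again Exp(λ).
P(45.5 < residual < 108) = e^(−λ·45.5) − e^(−λ·108) = 0.78300 − 0.55954 ≈ 0.223.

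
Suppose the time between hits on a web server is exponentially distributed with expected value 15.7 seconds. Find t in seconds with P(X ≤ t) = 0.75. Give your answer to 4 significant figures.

The rate is λ = 1/15.7 = 0.0636943 per second.
Set 1 − e^(−λt) = 0.75, so t = −ln(0.25)/λ = 1.3863/0.0636943 ≈ 21.7648 seconds.

21.76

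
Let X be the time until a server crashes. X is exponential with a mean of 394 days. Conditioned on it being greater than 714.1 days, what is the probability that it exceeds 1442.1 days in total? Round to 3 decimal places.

The rate is λ = 1/394 = 0.00253807 per day.
P(X > s+t | X > s) = e^(−λ(s+t))/e^(−λs) = e^(−λt), independent of s = 714.1.
P(X > 728) = e^(−1.8477) ≈ 0.158.

0.158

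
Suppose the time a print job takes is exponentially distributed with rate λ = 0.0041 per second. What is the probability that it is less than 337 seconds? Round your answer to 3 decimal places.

P(X ≤ 337) = 1 − e^(−λ·337) = 1 − e^(−1.3817) ≈ 0.749.

0.749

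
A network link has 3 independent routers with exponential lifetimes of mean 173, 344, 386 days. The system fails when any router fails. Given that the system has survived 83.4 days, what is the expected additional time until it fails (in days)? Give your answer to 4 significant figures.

88.67

First-failure rate Σλ = 1/173 + 1/344 + 1/386 = 0.011278.
By memorylessness the expected residual is 1/Σλ = 88.6682 days, regardless of the 83.4 already elapsed.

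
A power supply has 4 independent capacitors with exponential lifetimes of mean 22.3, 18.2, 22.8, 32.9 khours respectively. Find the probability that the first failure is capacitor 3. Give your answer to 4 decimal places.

Rates: λ_i = 1/mean_i → 0.044843, 0.0549451, 0.0438596, 0.0303951; Σλ = 0.174043.
P(capacitor 3 first) = λ_3/Σλ = 0.0438596/0.174043 ≈ 0.2520.

0.2520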